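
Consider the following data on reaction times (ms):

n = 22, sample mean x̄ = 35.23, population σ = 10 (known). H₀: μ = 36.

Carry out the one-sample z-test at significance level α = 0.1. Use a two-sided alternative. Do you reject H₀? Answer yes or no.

SE = σ/√n = 10/√22 = 2.1320
z = (x̄−μ₀)/SE = (35.23−36)/2.1320 = -0.3612
p-value (two-sided) = 0.71798
At α=0.1: p ≥ α → fail to reject H₀

reject H₀: no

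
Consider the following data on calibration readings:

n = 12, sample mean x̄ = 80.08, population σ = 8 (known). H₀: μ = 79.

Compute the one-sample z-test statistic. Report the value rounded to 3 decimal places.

SE = σ/√n = 8/√12 = 2.3094
z = (x̄−μ₀)/SE = (80.08−79)/2.3094 = 0.4677

test statistic = 0.468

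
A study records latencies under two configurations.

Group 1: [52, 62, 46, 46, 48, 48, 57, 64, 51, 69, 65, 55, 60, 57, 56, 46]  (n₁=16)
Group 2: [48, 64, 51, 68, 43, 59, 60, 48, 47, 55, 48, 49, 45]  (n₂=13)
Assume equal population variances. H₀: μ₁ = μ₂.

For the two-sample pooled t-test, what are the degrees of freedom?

degrees of freedom = 27

df = n₁ + n₂ − 2 = 16 + 13 − 2 = 27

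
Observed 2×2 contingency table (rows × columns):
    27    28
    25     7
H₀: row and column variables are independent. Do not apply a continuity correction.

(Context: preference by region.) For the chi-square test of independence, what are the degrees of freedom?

df = (r−1)(c−1) = (2−1)·(2−1) = 1

degrees of freedom = 1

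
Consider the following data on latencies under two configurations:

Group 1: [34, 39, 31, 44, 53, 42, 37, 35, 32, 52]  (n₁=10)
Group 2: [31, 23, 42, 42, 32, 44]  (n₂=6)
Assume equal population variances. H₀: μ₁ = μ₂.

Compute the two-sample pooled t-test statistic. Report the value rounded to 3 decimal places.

x̄₁=39.900, s₁=7.810, n₁=10
x̄₂=35.667, s₂=8.311, n₂=6
s_p² = [9·7.810² + 5·8.311²]/14 = 63.8738
SE = √(s_p²·(1/10+1/6)) = 4.1271
t = (39.900−35.667)/4.1271 = 1.0257
df = 14

test statistic = 1.026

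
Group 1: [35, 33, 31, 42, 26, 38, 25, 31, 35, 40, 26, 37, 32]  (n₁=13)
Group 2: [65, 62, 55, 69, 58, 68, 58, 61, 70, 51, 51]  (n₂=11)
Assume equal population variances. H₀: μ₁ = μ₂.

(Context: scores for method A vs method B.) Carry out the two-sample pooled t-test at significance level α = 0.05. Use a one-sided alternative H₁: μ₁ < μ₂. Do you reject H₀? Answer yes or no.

x̄₁=33.154, s₁=5.398, n₁=13
x̄₂=60.727, s₂=6.813, n₂=11
s_p² = [12·5.398² + 10·6.813²]/22 = 36.9943
SE = √(s_p²·(1/13+1/11)) = 2.4918
t = (33.154−60.727)/2.4918 = -11.0659
df = 22
p-value (one-sided, H₁ less) = 0.00000
At α=0.05: p < α → reject H₀

reject H₀: yes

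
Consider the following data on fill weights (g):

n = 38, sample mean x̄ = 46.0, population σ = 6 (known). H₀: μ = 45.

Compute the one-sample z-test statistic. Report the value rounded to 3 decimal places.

SE = σ/√n = 6/√38 = 0.9733
z = (x̄−μ₀)/SE = (46.0−45)/0.9733 = 1.0274

test statistic = 1.027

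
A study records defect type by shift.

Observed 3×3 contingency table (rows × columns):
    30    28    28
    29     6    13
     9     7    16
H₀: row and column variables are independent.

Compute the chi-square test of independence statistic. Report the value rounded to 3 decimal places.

Row totals [86, 48, 32], col totals [68, 41, 57], n=166
χ² = (30−35.23)²/35.23 + (28−21.24)²/21.24 + (28−29.53)²/29.53 + (29−19.66)²/19.66 + (6−11.86)²/11.86 + (13−16.48)²/16.48 + (9−13.11)²/13.11 + (7−7.90)²/7.90 + (16−10.99)²/10.99 = 14.7450
df = 4

test statistic = 14.745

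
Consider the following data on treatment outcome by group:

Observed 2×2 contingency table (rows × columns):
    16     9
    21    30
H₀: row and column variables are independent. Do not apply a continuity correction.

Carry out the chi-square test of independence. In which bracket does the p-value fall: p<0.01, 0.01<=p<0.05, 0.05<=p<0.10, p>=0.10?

p-value bracket: 0.05<=p<0.10

Row totals [25, 51], col totals [37, 39], n=76
χ² = (16−12.17)²/12.17 + (9−12.83)²/12.83 + (21−24.83)²/24.83 + (30−26.17)²/26.17 = 3.4980
df = 1
p-value (upper-tail) = 0.06144
→ bracket: 0.05<=p<0.10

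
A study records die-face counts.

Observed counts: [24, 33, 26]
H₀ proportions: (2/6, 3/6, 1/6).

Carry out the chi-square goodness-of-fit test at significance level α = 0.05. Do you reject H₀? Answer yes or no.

reject H₀: yes

n = 83; E_i = n·p_i = [27.67, 41.50, 13.83]
χ² = (24−27.67)²/27.67 + (33−41.50)²/41.50 + (26−13.83)²/13.83 = 12.9277
df = 2
p-value (upper-tail) = 0.00156
At α=0.05: p < α → reject H₀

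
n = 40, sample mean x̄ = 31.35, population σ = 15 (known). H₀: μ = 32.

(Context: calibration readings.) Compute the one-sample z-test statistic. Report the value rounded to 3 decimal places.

SE = σ/√n = 15/√40 = 2.3717
z = (x̄−μ₀)/SE = (31.35−32)/2.3717 = -0.2741

test statistic = -0.274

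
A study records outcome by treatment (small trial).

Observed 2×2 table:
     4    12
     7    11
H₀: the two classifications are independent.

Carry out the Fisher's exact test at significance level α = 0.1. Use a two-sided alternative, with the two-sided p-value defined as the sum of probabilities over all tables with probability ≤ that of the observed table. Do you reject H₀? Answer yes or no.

reject H₀: no

Margins: r₁=16, r₂=18, c₁=11, c₂=23, n=34
p_obs = C(16,4)·C(18,7)/C(34,11); sum pmf over tables with pmf ≤ p_obs
p-value (two-sided) = 0.47675
At α=0.1: p ≥ α → fail to reject H₀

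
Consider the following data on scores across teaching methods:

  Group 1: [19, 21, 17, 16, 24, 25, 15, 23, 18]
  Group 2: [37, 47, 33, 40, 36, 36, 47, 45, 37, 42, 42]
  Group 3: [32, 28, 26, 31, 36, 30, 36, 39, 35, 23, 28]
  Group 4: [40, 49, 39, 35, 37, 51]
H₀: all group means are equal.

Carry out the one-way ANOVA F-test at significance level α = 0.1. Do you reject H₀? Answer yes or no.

Group means [19.78, 40.18, 31.27, 41.83], grand mean 32.838
SSB = Σnᵢ(x̄ᵢ−x̄)² = 2640.820; SSW = ΣΣ(x−x̄ᵢ)² = 790.207
MSB = 2640.820/3 = 880.2733; MSW = 790.207/33 = 23.9457
F = MSB/MSW = 36.7613
df = (3, 33)
p-value (upper-tail) = 0.00000
At α=0.1: p < α → reject H₀

reject H₀: yes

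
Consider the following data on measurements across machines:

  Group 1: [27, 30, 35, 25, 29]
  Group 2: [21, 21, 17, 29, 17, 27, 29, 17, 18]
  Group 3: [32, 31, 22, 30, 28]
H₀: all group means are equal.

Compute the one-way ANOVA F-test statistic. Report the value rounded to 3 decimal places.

test statistic = 5.750

Group means [29.20, 21.78, 28.60], grand mean 25.526
SSB = Σnᵢ(x̄ᵢ−x̄)² = 241.181; SSW = ΣΣ(x−x̄ᵢ)² = 335.556
MSB = 241.181/2 = 120.5906; MSW = 335.556/16 = 20.9722
F = MSB/MSW = 5.7500
df = (2, 16)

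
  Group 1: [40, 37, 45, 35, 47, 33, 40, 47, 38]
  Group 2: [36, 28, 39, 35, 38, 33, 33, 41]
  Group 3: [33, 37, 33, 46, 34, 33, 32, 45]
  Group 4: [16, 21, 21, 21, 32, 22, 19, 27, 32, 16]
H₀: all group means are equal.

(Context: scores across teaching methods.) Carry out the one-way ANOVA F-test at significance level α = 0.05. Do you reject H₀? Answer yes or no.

reject H₀: yes

Group means [40.22, 35.38, 36.62, 22.70], grand mean 33.286
SSB = Σnᵢ(x̄ᵢ−x̄)² = 1677.737; SSW = ΣΣ(x−x̄ᵢ)² = 857.406
MSB = 1677.737/3 = 559.2458; MSW = 857.406/31 = 27.6582
F = MSB/MSW = 20.2199
df = (3, 31)
p-value (upper-tail) = 0.00000
At α=0.05: p < α → reject H₀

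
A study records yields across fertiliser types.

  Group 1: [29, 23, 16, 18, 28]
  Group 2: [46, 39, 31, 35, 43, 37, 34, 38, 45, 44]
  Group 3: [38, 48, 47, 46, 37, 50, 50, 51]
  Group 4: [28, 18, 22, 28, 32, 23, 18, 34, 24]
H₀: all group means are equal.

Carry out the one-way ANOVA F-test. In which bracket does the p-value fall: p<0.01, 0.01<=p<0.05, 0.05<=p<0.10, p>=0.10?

Group means [22.80, 39.20, 45.88, 25.22], grand mean 34.375
SSB = Σnᵢ(x̄ᵢ−x̄)² = 2714.669; SSW = ΣΣ(x−x̄ᵢ)² = 836.831
MSB = 2714.669/3 = 904.8898; MSW = 836.831/28 = 29.8868
F = MSB/MSW = 30.2772
df = (3, 28)
p-value (upper-tail) = 0.00000
→ bracket: p<0.01

p-value bracket: p<0.01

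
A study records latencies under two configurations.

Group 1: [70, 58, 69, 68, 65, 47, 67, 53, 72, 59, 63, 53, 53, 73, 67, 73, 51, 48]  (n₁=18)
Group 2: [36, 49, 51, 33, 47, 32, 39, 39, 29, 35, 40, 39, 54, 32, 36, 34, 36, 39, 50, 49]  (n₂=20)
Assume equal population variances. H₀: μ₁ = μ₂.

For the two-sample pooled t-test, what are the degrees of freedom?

degrees of freedom = 36

df = n₁ + n₂ − 2 = 18 + 20 − 2 = 36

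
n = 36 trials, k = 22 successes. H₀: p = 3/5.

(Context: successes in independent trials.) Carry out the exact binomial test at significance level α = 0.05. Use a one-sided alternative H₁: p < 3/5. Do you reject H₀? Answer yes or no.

reject H₀: no

Exact binomial: n=36, k=22, p₀=3/5=0.6000
P(X≤22) from Σ C(n,i)·p₀^i·(1−p₀)^(n−i)
p-value (one-sided, H₁ less) = 0.61602
At α=0.05: p ≥ α → fail to reject H₀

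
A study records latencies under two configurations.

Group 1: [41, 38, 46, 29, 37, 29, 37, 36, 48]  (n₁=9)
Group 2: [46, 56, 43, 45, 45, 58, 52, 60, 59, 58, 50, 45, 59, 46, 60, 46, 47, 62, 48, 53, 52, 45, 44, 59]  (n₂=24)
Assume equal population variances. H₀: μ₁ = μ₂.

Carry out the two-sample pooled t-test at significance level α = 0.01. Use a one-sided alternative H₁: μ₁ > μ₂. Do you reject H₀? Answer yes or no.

reject H₀: no

x̄₁=37.889, s₁=6.528, n₁=9
x̄₂=51.583, s₂=6.440, n₂=24
s_p² = [8·6.528² + 23·6.440²]/31 = 41.7652
SE = √(s_p²·(1/9+1/24)) = 2.5260
t = (37.889−51.583)/2.5260 = -5.4213
df = 31
p-value (one-sided, H₁ greater) = 1.00000
At α=0.01: p ≥ α → fail to reject H₀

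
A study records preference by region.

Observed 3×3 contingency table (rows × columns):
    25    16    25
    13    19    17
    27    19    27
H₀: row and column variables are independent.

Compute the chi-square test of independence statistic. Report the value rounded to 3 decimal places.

Row totals [66, 49, 73], col totals [65, 54, 69], n=188
χ² = (25−22.82)²/22.82 + (16−18.96)²/18.96 + (25−24.22)²/24.22 + (13−16.94)²/16.94 + (19−14.07)²/14.07 + (17−17.98)²/17.98 + (27−25.24)²/25.24 + (19−20.97)²/20.97 + (27−26.79)²/26.79 = 3.6984
df = 4

test statistic = 3.698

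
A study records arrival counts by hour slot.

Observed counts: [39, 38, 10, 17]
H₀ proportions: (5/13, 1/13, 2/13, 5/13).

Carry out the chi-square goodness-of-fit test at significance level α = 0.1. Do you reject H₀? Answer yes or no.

reject H₀: yes

n = 104; E_i = n·p_i = [40.00, 8.00, 16.00, 40.00]
χ² = (39−40.00)²/40.00 + (38−8.00)²/8.00 + (10−16.00)²/16.00 + (17−40.00)²/40.00 = 128.0000
df = 3
p-value (upper-tail) = 0.00000
At α=0.1: p < α → reject H₀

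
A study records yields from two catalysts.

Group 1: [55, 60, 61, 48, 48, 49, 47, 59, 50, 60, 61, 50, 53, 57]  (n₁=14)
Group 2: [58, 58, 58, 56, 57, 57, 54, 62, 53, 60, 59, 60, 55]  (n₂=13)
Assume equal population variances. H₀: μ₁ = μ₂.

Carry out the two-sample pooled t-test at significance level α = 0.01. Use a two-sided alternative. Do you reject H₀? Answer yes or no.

reject H₀: no

x̄₁=54.143, s₁=5.433, n₁=14
x̄₂=57.462, s₂=2.537, n₂=13
s_p² = [13·5.433² + 12·2.537²]/25 = 18.4378
SE = √(s_p²·(1/14+1/13)) = 1.6539
t = (54.143−57.462)/1.6539 = -2.0066
df = 25
p-value (two-sided) = 0.05572
At α=0.01: p ≥ α → fail to reject H₀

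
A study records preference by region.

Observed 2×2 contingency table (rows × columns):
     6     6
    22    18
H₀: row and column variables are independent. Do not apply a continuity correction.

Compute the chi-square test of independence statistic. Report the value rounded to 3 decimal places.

Row totals [12, 40], col totals [28, 24], n=52
χ² = (6−6.46)²/6.46 + (6−5.54)²/5.54 + (22−21.54)²/21.54 + (18−18.46)²/18.46 = 0.0929
df = 1

test statistic = 0.093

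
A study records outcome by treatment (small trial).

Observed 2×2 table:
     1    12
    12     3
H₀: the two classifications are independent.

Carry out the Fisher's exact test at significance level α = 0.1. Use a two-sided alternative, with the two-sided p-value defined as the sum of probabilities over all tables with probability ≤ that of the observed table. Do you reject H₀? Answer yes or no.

Margins: r₁=13, r₂=15, c₁=13, c₂=15, n=28
p_obs = C(13,1)·C(15,12)/C(28,13); sum pmf over tables with pmf ≤ p_obs
p-value (two-sided) = 0.00017
At α=0.1: p < α → reject H₀

reject H₀: yes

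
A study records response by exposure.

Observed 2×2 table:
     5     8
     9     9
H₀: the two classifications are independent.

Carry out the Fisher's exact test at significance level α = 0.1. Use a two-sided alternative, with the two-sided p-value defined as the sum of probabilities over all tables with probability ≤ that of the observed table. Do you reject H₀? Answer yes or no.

reject H₀: no

Margins: r₁=13, r₂=18, c₁=14, c₂=17, n=31
p_obs = C(13,5)·C(18,9)/C(31,14); sum pmf over tables with pmf ≤ p_obs
p-value (two-sided) = 0.71684
At α=0.1: p ≥ α → fail to reject H₀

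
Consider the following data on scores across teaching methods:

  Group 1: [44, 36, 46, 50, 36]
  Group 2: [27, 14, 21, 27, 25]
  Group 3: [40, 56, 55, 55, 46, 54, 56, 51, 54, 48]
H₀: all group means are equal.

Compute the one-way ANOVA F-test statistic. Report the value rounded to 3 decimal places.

test statistic = 44.172

Group means [42.40, 22.80, 51.50], grand mean 42.050
SSB = Σnᵢ(x̄ᵢ−x̄)² = 2746.450; SSW = ΣΣ(x−x̄ᵢ)² = 528.500
MSB = 2746.450/2 = 1373.2250; MSW = 528.500/17 = 31.0882
F = MSB/MSW = 44.1719
df = (2, 17)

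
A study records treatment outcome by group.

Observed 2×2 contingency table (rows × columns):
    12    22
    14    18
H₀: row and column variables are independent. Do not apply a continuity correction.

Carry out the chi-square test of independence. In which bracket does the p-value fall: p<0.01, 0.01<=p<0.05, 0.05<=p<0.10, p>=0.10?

p-value bracket: p>=0.10

Row totals [34, 32], col totals [26, 40], n=66
χ² = (12−13.39)²/13.39 + (22−20.61)²/20.61 + (14−12.61)²/12.61 + (18−19.39)²/19.39 = 0.4937
df = 1
p-value (upper-tail) = 0.48228
→ bracket: p>=0.10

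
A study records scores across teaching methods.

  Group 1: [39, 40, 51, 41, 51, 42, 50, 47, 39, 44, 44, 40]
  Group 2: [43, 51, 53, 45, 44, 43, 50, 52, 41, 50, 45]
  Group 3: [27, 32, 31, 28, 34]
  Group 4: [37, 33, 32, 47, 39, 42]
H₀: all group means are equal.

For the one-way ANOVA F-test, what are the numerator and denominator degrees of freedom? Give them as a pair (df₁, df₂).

degrees of freedom = [3, 30]

k = 4 groups, N = 34 total
df = (k−1, N−k) = (4−1, 34−4) = (3, 30)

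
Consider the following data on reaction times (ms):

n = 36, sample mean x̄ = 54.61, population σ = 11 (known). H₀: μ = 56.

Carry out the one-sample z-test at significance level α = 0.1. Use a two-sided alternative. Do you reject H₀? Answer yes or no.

reject H₀: no

SE = σ/√n = 11/√36 = 1.8333
z = (x̄−μ₀)/SE = (54.61−56)/1.8333 = -0.7582
p-value (two-sided) = 0.44834
At α=0.1: p ≥ α → fail to reject H₀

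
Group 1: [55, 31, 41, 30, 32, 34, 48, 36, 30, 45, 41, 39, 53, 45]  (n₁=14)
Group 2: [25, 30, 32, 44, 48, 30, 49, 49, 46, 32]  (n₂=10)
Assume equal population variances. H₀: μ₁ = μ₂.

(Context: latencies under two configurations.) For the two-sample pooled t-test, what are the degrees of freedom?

df = n₁ + n₂ − 2 = 14 + 10 − 2 = 22

degrees of freedom = 22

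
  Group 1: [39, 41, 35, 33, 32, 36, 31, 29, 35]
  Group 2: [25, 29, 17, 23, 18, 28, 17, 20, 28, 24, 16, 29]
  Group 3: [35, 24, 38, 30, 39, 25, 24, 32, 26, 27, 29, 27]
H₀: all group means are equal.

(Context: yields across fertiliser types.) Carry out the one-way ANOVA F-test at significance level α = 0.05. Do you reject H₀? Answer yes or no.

reject H₀: yes

Group means [34.56, 22.83, 29.67], grand mean 28.515
SSB = Σnᵢ(x̄ᵢ−x̄)² = 731.687; SSW = ΣΣ(x−x̄ᵢ)² = 702.556
MSB = 731.687/2 = 365.8434; MSW = 702.556/30 = 23.4185
F = MSB/MSW = 15.6220
df = (2, 30)
p-value (upper-tail) = 0.00002
At α=0.05: p < α → reject H₀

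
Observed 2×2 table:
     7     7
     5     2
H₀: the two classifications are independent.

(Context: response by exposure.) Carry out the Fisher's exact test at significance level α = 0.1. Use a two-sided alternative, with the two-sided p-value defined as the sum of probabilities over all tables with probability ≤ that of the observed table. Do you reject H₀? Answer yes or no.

Margins: r₁=14, r₂=7, c₁=12, c₂=9, n=21
p_obs = C(14,7)·C(7,5)/C(21,12); sum pmf over tables with pmf ≤ p_obs
p-value (two-sided) = 0.64241
At α=0.1: p ≥ α → fail to reject H₀

reject H₀: no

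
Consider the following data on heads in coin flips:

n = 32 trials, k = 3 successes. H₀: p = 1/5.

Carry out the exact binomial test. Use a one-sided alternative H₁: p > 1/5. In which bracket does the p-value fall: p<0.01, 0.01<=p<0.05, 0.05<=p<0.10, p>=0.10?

p-value bracket: p>=0.10

Exact binomial: n=32, k=3, p₀=1/5=0.2000
P(X≥3) from Σ C(n,i)·p₀^i·(1−p₀)^(n−i)
p-value (one-sided, H₁ greater) = 0.96831
→ bracket: p>=0.10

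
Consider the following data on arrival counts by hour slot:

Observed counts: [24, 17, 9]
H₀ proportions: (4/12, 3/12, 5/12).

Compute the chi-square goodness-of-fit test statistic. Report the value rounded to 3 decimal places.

test statistic = 11.568

n = 50; E_i = n·p_i = [16.67, 12.50, 20.83]
χ² = (24−16.67)²/16.67 + (17−12.50)²/12.50 + (9−20.83)²/20.83 = 11.5680
df = 2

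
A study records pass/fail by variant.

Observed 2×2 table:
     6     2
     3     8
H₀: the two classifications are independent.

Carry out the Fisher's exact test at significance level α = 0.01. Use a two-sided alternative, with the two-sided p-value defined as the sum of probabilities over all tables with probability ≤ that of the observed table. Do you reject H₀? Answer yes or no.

Margins: r₁=8, r₂=11, c₁=9, c₂=10, n=19
p_obs = C(8,6)·C(11,3)/C(19,9); sum pmf over tables with pmf ≤ p_obs
p-value (two-sided) = 0.06978
At α=0.01: p ≥ α → fail to reject H₀

reject H₀: no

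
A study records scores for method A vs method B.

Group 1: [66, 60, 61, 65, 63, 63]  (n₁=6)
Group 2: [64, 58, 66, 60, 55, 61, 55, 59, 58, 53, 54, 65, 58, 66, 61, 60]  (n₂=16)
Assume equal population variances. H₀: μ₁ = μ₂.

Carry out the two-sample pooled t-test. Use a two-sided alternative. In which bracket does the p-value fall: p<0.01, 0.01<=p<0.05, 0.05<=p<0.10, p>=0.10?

p-value bracket: 0.05<=p<0.10

x̄₁=63.000, s₁=2.280, n₁=6
x̄₂=59.562, s₂=4.163, n₂=16
s_p² = [5·2.280² + 15·4.163²]/20 = 14.2969
SE = √(s_p²·(1/6+1/16)) = 1.8101
t = (63.000−59.562)/1.8101 = 1.8991
df = 20
p-value (two-sided) = 0.07207
→ bracket: 0.05<=p<0.10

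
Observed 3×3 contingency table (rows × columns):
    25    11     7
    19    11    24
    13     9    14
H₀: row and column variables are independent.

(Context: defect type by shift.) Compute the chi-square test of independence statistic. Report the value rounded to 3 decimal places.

Row totals [43, 54, 36], col totals [57, 31, 45], n=133
χ² = (25−18.43)²/18.43 + (11−10.02)²/10.02 + (7−14.55)²/14.55 + (19−23.14)²/23.14 + (11−12.59)²/12.59 + (24−18.27)²/18.27 + (13−15.43)²/15.43 + (9−8.39)²/8.39 + (14−12.18)²/12.18 = 9.7919
df = 4

test statistic = 9.792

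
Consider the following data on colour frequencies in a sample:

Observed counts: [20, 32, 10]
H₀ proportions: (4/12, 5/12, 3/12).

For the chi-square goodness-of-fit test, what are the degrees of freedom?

df = k − 1 = 3 − 1 = 2

degrees of freedom = 2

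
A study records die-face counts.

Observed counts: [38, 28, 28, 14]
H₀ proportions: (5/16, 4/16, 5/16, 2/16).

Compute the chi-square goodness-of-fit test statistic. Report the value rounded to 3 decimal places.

n = 108; E_i = n·p_i = [33.75, 27.00, 33.75, 13.50]
χ² = (38−33.75)²/33.75 + (28−27.00)²/27.00 + (28−33.75)²/33.75 + (14−13.50)²/13.50 = 1.5704
df = 3

test statistic = 1.570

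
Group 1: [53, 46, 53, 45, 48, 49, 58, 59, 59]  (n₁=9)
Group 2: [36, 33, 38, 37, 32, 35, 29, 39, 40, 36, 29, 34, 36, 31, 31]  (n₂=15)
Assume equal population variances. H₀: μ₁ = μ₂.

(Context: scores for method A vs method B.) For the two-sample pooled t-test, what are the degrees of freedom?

degrees of freedom = 22

df = n₁ + n₂ − 2 = 9 + 15 − 2 = 22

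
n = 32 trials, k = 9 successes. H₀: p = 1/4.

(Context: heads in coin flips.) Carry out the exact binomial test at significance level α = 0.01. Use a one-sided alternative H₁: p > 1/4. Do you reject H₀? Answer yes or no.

reject H₀: no

Exact binomial: n=32, k=9, p₀=1/4=0.2500
P(X≥9) from Σ C(n,i)·p₀^i·(1−p₀)^(n−i)
p-value (one-sided, H₁ greater) = 0.40649
At α=0.01: p ≥ α → fail to reject H₀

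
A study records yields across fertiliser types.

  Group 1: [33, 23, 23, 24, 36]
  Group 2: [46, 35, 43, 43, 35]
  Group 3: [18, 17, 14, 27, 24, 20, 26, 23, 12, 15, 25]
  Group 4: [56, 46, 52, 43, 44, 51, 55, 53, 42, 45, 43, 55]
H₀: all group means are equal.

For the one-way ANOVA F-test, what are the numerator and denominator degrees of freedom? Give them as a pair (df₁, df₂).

degrees of freedom = [3, 29]

k = 4 groups, N = 33 total
df = (k−1, N−k) = (4−1, 33−4) = (3, 29)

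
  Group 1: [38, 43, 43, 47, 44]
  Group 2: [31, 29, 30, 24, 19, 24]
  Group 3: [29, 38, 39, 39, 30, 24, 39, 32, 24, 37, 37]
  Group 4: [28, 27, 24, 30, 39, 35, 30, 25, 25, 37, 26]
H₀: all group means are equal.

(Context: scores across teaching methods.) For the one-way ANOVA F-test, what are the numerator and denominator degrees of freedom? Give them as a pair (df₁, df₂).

degrees of freedom = [3, 29]

k = 4 groups, N = 33 total
df = (k−1, N−k) = (4−1, 33−4) = (3, 29)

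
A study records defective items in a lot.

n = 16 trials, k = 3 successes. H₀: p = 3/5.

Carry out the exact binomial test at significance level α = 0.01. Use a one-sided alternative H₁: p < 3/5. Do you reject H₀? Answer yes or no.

Exact binomial: n=16, k=3, p₀=3/5=0.6000
P(X≤3) from Σ C(n,i)·p₀^i·(1−p₀)^(n−i)
p-value (one-sided, H₁ less) = 0.00094
At α=0.01: p < α → reject H₀

reject H₀: yes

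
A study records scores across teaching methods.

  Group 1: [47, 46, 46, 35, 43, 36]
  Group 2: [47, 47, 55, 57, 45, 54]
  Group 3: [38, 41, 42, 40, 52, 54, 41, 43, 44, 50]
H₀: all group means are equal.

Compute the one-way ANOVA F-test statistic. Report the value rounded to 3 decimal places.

Group means [42.17, 50.83, 44.50], grand mean 45.591
SSB = Σnᵢ(x̄ᵢ−x̄)² = 247.152; SSW = ΣΣ(x−x̄ᵢ)² = 544.167
MSB = 247.152/2 = 123.5758; MSW = 544.167/19 = 28.6404
F = MSB/MSW = 4.3147
df = (2, 19)

test statistic = 4.315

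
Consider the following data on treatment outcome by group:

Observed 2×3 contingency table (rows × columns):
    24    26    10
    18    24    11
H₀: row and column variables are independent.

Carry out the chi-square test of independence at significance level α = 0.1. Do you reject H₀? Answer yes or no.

reject H₀: no

Row totals [60, 53], col totals [42, 50, 21], n=113
χ² = (24−22.30)²/22.30 + (26−26.55)²/26.55 + (10−11.15)²/11.15 + (18−19.70)²/19.70 + (24−23.45)²/23.45 + (11−9.85)²/9.85 = 0.5533
df = 2
p-value (upper-tail) = 0.75834
At α=0.1: p ≥ α → fail to reject H₀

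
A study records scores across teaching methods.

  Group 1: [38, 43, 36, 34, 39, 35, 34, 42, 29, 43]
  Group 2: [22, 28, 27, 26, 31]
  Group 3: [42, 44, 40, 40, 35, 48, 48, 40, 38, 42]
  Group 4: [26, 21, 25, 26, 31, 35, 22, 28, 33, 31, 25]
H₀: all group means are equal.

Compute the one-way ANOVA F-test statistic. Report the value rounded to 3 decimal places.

test statistic = 25.930

Group means [37.30, 26.80, 41.70, 27.55], grand mean 34.083
SSB = Σnᵢ(x̄ᵢ−x̄)² = 1419.023; SSW = ΣΣ(x−x̄ᵢ)² = 583.727
MSB = 1419.023/3 = 473.0076; MSW = 583.727/32 = 18.2415
F = MSB/MSW = 25.9303
df = (3, 32)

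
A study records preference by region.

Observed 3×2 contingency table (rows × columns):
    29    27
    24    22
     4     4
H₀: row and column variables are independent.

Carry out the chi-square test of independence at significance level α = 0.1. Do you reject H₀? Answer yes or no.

Row totals [56, 46, 8], col totals [57, 53], n=110
χ² = (29−29.02)²/29.02 + (27−26.98)²/26.98 + (24−23.84)²/23.84 + (22−22.16)²/22.16 + (4−4.15)²/4.15 + (4−3.85)²/3.85 = 0.0129
df = 2
p-value (upper-tail) = 0.99355
At α=0.1: p ≥ α → fail to reject H₀

reject H₀: no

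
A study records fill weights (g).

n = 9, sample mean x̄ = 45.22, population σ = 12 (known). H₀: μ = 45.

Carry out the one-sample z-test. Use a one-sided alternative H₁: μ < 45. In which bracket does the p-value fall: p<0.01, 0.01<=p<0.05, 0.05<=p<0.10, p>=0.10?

p-value bracket: p>=0.10

SE = σ/√n = 12/√9 = 4.0000
z = (x̄−μ₀)/SE = (45.22−45)/4.0000 = 0.0550
p-value (one-sided, H₁ less) = 0.52193
→ bracket: p>=0.10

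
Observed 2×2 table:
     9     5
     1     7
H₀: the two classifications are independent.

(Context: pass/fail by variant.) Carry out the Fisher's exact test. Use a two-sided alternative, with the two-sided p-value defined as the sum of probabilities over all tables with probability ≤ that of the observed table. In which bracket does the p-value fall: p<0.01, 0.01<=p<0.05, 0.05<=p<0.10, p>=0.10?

p-value bracket: 0.01<=p<0.05

Margins: r₁=14, r₂=8, c₁=10, c₂=12, n=22
p_obs = C(14,9)·C(8,1)/C(22,10); sum pmf over tables with pmf ≤ p_obs
p-value (two-sided) = 0.03096
→ bracket: 0.01<=p<0.05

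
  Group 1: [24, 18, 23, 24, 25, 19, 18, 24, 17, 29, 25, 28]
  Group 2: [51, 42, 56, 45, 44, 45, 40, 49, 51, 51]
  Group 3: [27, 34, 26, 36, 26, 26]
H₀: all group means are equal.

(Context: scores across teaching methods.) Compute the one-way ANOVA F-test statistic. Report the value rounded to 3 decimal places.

test statistic = 84.899

Group means [22.83, 47.40, 29.17], grand mean 32.964
SSB = Σnᵢ(x̄ᵢ−x̄)² = 3402.064; SSW = ΣΣ(x−x̄ᵢ)² = 500.900
MSB = 3402.064/2 = 1701.0321; MSW = 500.900/25 = 20.0360
F = MSB/MSW = 84.8988
df = (2, 25)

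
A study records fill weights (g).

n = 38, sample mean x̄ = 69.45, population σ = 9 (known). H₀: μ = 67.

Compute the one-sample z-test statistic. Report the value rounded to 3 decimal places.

SE = σ/√n = 9/√38 = 1.4600
z = (x̄−μ₀)/SE = (69.45−67)/1.4600 = 1.6781

test statistic = 1.678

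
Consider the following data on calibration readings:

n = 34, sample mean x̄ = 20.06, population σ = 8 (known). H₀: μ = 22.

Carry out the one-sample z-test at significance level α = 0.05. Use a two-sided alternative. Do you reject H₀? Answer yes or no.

SE = σ/√n = 8/√34 = 1.3720
z = (x̄−μ₀)/SE = (20.06−22)/1.3720 = -1.4140
p-value (two-sided) = 0.15736
At α=0.05: p ≥ α → fail to reject H₀

reject H₀: no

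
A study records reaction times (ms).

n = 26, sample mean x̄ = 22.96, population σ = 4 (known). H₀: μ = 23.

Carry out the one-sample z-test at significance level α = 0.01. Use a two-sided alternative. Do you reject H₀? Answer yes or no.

SE = σ/√n = 4/√26 = 0.7845
z = (x̄−μ₀)/SE = (22.96−23)/0.7845 = -0.0510
p-value (two-sided) = 0.95933
At α=0.01: p ≥ α → fail to reject H₀

reject H₀: no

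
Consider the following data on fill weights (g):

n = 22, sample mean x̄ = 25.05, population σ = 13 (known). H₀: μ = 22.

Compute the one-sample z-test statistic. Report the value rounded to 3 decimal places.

test statistic = 1.100

SE = σ/√n = 13/√22 = 2.7716
z = (x̄−μ₀)/SE = (25.05−22)/2.7716 = 1.1004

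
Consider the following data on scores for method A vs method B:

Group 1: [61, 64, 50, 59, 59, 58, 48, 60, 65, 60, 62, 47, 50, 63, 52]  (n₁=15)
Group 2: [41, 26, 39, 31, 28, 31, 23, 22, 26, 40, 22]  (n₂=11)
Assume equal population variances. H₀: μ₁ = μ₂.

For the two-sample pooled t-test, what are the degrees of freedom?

df = n₁ + n₂ − 2 = 15 + 11 − 2 = 24

degrees of freedom = 24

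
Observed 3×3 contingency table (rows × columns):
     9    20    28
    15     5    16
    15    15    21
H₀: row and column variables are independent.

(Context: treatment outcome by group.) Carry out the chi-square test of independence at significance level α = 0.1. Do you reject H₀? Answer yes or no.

reject H₀: yes

Row totals [57, 36, 51], col totals [39, 40, 65], n=144
χ² = (9−15.44)²/15.44 + (20−15.83)²/15.83 + (28−25.73)²/25.73 + (15−9.75)²/9.75 + (5−10.00)²/10.00 + (16−16.25)²/16.25 + (15−13.81)²/13.81 + (15−14.17)²/14.17 + (21−23.02)²/23.02 = 9.6407
df = 4
p-value (upper-tail) = 0.04694
At α=0.1: p < α → reject H₀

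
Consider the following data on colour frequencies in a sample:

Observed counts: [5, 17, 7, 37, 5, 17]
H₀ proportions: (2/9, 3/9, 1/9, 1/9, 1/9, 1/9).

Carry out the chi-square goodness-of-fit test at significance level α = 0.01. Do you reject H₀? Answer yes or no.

reject H₀: yes

n = 88; E_i = n·p_i = [19.56, 29.33, 9.78, 9.78, 9.78, 9.78]
χ² = (5−19.56)²/19.56 + (17−29.33)²/29.33 + (7−9.78)²/9.78 + (37−9.78)²/9.78 + (5−9.78)²/9.78 + (17−9.78)²/9.78 = 100.2670
df = 5
p-value (upper-tail) = 0.00000
At α=0.01: p < α → reject H₀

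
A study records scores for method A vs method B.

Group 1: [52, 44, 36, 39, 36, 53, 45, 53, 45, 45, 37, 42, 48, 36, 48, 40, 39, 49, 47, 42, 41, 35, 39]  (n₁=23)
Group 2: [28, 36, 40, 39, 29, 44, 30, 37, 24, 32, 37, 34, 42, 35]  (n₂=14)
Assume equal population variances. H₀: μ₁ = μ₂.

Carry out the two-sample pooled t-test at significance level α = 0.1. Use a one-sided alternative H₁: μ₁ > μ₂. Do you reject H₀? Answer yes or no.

x̄₁=43.087, s₁=5.664, n₁=23
x̄₂=34.786, s₂=5.686, n₂=14
s_p² = [22·5.664² + 13·5.686²]/35 = 32.1767
SE = √(s_p²·(1/23+1/14)) = 1.9228
t = (43.087−34.786)/1.9228 = 4.3172
df = 35
p-value (one-sided, H₁ greater) = 0.00006
At α=0.1: p < α → reject H₀

reject H₀: yes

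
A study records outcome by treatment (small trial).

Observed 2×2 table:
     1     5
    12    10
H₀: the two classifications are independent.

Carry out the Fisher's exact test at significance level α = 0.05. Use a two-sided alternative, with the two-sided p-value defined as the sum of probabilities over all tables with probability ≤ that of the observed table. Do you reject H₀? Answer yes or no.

Margins: r₁=6, r₂=22, c₁=13, c₂=15, n=28
p_obs = C(6,1)·C(22,12)/C(28,13); sum pmf over tables with pmf ≤ p_obs
p-value (two-sided) = 0.17271
At α=0.05: p ≥ α → fail to reject H₀

reject H₀: no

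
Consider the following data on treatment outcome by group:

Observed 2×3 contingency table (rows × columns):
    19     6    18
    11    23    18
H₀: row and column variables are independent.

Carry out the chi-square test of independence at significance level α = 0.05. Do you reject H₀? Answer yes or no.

Row totals [43, 52], col totals [30, 29, 36], n=95
χ² = (19−13.58)²/13.58 + (6−13.13)²/13.13 + (18−16.29)²/16.29 + (11−16.42)²/16.42 + (23−15.87)²/15.87 + (18−19.71)²/19.71 = 11.3481
df = 2
p-value (upper-tail) = 0.00343
At α=0.05: p < α → reject H₀

reject H₀: yes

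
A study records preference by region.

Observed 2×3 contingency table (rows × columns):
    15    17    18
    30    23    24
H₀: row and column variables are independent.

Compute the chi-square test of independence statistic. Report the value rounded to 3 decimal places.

test statistic = 1.065

Row totals [50, 77], col totals [45, 40, 42], n=127
χ² = (15−17.72)²/17.72 + (17−15.75)²/15.75 + (18−16.54)²/16.54 + (30−27.28)²/27.28 + (23−24.25)²/24.25 + (24−25.46)²/25.46 = 1.0651
df = 2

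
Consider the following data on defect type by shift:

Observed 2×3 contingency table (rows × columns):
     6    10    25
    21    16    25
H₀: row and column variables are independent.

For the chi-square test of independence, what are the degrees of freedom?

degrees of freedom = 2

df = (r−1)(c−1) = (2−1)·(3−1) = 2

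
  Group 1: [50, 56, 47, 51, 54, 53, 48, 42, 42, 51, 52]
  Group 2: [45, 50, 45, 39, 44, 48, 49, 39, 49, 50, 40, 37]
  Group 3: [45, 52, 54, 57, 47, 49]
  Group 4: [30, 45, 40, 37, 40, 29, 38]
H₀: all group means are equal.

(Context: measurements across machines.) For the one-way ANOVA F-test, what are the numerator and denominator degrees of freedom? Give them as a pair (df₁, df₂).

degrees of freedom = [3, 32]

k = 4 groups, N = 36 total
df = (k−1, N−k) = (4−1, 36−4) = (3, 32)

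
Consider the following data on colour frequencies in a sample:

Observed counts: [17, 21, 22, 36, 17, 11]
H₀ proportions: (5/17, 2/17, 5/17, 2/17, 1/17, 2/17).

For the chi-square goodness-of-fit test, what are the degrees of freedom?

df = k − 1 = 6 − 1 = 5

degrees of freedom = 5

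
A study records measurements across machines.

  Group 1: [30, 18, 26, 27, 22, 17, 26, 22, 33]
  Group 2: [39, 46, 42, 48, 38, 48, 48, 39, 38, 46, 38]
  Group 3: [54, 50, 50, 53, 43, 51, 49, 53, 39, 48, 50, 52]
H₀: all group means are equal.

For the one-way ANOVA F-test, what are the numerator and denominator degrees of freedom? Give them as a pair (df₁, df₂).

degrees of freedom = [2, 29]

k = 3 groups, N = 32 total
df = (k−1, N−k) = (3−1, 32−3) = (2, 29)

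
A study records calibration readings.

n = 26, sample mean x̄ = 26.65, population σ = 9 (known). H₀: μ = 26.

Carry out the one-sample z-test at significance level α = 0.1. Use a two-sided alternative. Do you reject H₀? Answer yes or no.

reject H₀: no

SE = σ/√n = 9/√26 = 1.7650
z = (x̄−μ₀)/SE = (26.65−26)/1.7650 = 0.3683
p-value (two-sided) = 0.71268
At α=0.1: p ≥ α → fail to reject H₀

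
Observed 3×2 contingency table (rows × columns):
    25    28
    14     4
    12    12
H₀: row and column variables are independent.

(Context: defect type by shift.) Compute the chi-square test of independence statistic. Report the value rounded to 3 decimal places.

test statistic = 5.238

Row totals [53, 18, 24], col totals [51, 44], n=95
χ² = (25−28.45)²/28.45 + (28−24.55)²/24.55 + (14−9.66)²/9.66 + (4−8.34)²/8.34 + (12−12.88)²/12.88 + (12−11.12)²/11.12 = 5.2380
df = 2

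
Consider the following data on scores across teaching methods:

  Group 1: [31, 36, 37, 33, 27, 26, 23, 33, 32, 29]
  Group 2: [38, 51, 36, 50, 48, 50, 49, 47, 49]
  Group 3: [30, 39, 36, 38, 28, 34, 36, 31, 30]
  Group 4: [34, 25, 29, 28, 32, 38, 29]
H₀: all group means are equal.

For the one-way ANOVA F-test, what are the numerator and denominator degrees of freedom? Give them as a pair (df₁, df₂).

k = 4 groups, N = 35 total
df = (k−1, N−k) = (4−1, 35−4) = (3, 31)

degrees of freedom = [3, 31]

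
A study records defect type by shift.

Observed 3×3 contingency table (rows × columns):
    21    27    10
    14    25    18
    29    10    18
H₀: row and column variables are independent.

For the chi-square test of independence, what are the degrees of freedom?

df = (r−1)(c−1) = (3−1)·(3−1) = 4

degrees of freedom = 4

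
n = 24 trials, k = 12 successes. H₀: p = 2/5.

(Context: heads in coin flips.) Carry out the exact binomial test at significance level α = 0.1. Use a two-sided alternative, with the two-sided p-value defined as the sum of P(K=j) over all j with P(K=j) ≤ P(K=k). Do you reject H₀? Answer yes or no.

Exact binomial: n=24, k=12, p₀=2/5=0.4000
P(X=j) = C(n,j)·p₀^j·(1−p₀)^(n−j); p = Σ P(X=j) over j with P(X=j) ≤ P(X=12)
p-value (two-sided) = 0.40497
At α=0.1: p ≥ α → fail to reject H₀

reject H₀: no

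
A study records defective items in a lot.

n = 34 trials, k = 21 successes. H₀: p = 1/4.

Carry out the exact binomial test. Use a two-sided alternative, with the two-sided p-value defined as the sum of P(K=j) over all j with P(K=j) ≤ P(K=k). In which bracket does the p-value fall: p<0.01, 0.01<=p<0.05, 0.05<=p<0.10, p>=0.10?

Exact binomial: n=34, k=21, p₀=1/4=0.2500
P(X=j) = C(n,j)·p₀^j·(1−p₀)^(n−j); p = Σ P(X=j) over j with P(X=j) ≤ P(X=21)
p-value (two-sided) = 0.00001
→ bracket: p<0.01

p-value bracket: p<0.01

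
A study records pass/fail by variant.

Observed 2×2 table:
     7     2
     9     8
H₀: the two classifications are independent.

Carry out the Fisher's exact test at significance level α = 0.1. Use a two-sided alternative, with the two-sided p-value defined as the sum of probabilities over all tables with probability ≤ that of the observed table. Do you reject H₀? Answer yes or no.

Margins: r₁=9, r₂=17, c₁=16, c₂=10, n=26
p_obs = C(9,7)·C(17,9)/C(26,16); sum pmf over tables with pmf ≤ p_obs
p-value (two-sided) = 0.39888
At α=0.1: p ≥ α → fail to reject H₀

reject H₀: no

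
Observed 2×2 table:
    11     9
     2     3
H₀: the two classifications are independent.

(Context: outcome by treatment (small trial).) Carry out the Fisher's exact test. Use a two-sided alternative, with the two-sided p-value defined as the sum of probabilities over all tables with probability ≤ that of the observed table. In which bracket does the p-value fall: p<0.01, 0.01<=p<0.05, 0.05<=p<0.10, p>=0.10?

Margins: r₁=20, r₂=5, c₁=13, c₂=12, n=25
p_obs = C(20,11)·C(5,2)/C(25,13); sum pmf over tables with pmf ≤ p_obs
p-value (two-sided) = 0.64472
→ bracket: p>=0.10

p-value bracket: p>=0.10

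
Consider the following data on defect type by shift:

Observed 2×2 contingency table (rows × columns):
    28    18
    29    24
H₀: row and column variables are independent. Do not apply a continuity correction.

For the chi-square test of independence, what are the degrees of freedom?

degrees of freedom = 1

df = (r−1)(c−1) = (2−1)·(2−1) = 1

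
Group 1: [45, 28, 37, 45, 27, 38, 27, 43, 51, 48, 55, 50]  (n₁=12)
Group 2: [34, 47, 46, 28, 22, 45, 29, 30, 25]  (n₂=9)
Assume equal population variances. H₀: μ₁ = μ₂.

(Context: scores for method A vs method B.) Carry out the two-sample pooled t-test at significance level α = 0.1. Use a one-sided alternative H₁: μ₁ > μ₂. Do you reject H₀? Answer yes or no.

reject H₀: yes

x̄₁=41.167, s₁=9.759, n₁=12
x̄₂=34.000, s₂=9.592, n₂=9
s_p² = [11·9.759² + 8·9.592²]/19 = 93.8772
SE = √(s_p²·(1/12+1/9)) = 4.2725
t = (41.167−34.000)/4.2725 = 1.6774
df = 19
p-value (one-sided, H₁ greater) = 0.05492
At α=0.1: p < α → reject H₀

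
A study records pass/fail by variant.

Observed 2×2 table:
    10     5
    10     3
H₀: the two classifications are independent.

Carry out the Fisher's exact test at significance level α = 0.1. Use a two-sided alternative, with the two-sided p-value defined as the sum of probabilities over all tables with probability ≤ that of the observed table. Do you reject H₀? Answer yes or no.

reject H₀: no

Margins: r₁=15, r₂=13, c₁=20, c₂=8, n=28
p_obs = C(15,10)·C(13,10)/C(28,20); sum pmf over tables with pmf ≤ p_obs
p-value (two-sided) = 0.68599
At α=0.1: p ≥ α → fail to reject H₀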